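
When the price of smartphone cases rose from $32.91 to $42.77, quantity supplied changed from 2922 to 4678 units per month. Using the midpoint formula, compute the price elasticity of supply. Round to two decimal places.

1.77

%Δq = (4678 − 2922)/[(2922 + 4678)/2] = 1756/3800 ≈ 0.4621.
%Δp = (42.77 − 32.91)/[(32.91 + 42.77)/2] = 9.86/37.84 ≈ 0.2606.
Arc elasticity E = %Δq/%Δp ≈ 0.4621/0.2606 ≈ 1.77.
|E| > 1: supply is elastic over this range.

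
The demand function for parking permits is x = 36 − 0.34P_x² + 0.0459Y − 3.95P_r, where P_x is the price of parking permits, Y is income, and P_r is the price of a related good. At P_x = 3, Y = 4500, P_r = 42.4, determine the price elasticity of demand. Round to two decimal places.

-0.08

x = 36 − 0.34(3)² + 0.0459(4500) − 3.95(42.4) = 36 − 3.06 + 206.55 − 167.48 = 72.01.
∂x/∂P_x = −2·0.34·P_x = -2.04, so E_p = -2.04·(3/72.01) ≈ -0.08.
|E_p| < 1: demand is inelastic.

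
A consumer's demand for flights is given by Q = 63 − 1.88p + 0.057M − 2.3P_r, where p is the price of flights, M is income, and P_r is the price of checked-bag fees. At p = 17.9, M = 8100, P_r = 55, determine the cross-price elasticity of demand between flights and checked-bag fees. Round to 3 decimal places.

First evaluate Q: 63 − 1.88(17.9) + 0.057(8100) − 2.3(55) = 63 − 33.652 + 461.7 − 126.5 = 364.548.
∂Q/∂P_r = −2.3, so E_xy = -2.3·(55/364.548) ≈ -0.347.
E_xy < 0: the goods are complements.

-0.347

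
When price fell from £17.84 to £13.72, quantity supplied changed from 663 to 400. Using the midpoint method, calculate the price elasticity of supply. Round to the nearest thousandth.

%Δq = (400 − 663)/[(663 + 400)/2] = -263/531.5 ≈ -0.4948.
%ΔP = (13.72 − 17.84)/[(17.84 + 13.72)/2] = -4.12/15.78 ≈ -0.2611.
Arc elasticity E = %Δq/%ΔP ≈ -0.4948/-0.2611 ≈ 1.895.
|E| > 1: supply is elastic over this range.

1.895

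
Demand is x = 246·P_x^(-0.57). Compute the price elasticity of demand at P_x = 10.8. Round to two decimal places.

For a Cobb–Douglas (constant-elasticity) form x = A·P_x^α·…, the elasticity with respect to P_x equals the exponent α at every point.
Here the exponent on P_x is -0.57, so the price elasticity of demand is -0.57.

-0.57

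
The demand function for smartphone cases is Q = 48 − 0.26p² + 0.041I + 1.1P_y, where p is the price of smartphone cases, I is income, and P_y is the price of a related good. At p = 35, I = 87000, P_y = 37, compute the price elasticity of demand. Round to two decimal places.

Substituting, Q = 48 − 0.26(35)² + 0.041(87000) + 1.1(37) = 48 − 318.5 + 3567 + 40.7 = 3337.2.
∂Q/∂p = −2·0.26·p = -18.2, so E_p = -18.2·(35/3337.2) ≈ -0.19.
|E_p| < 1: demand is inelastic.

-0.19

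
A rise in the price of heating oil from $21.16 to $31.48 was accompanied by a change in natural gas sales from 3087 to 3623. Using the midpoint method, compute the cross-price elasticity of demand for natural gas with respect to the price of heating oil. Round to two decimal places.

0.41

%ΔQ_x = (3623 − 3087)/[(3087+3623)/2] = 536/3355 ≈ 0.1598.
%ΔP_y = (31.48 − 21.16)/[(21.16+31.48)/2] ≈ 0.3921.
E_xy = 0.1598/0.3921 ≈ 0.41.
E_xy > 0, so natural gas and heating oil are substitutes.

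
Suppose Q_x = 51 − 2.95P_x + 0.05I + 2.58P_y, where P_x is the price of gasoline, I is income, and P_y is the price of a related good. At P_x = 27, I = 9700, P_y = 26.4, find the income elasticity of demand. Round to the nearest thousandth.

0.925

Substituting, Q_x = 51 − 2.95(27) + 0.05(9700) + 2.58(26.4) = 51 − 79.65 + 485 + 68.112 = 524.462.
∂Q_x/∂I = +0.05, so E_I = 0.05·(9700/524.462) ≈ 0.925.
E_I ∈ (0,1): normal good (necessity).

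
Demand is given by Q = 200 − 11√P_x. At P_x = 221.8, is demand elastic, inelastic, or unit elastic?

elastic

At P_x = 221.8, Q = 36.1775.
dQ/dP_x = −11/(2√P_x) = −11/(2·14.893).
Point elasticity E = (dQ/dP_x)·(P_x/Q) = -0.3693 × 221.8/36.1775 ≈ -2.264.
|E| ≈ 2.264 > 1, so demand is elastic.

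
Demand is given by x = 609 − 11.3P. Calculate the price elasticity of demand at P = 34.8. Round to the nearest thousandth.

-1.823

At P = 34.8, x = 215.76.
dx/dP = −11.3.
Point elasticity E = (dx/dP)·(P/x) = -11.3 × 34.8/215.76 ≈ -1.823.
|E| > 1, so demand is elastic at this price.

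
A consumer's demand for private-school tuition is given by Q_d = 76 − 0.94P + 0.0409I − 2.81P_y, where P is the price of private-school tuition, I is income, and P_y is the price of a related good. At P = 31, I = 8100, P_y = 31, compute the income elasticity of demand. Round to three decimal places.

1.138

Q_d = 76 − 0.94(31) + 0.0409(8100) − 2.81(31) = 76 − 29.14 + 331.29 − 87.11 = 291.04.
∂Q_d/∂I = +0.0409, so E_I = 0.0409·(8100/291.04) ≈ 1.138.
E_I > 1: normal good (luxury).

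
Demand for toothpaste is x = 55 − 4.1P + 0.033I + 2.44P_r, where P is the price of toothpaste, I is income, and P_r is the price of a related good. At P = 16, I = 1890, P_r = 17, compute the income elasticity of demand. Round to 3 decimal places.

x = 55 − 4.1(16) + 0.033(1890) + 2.44(17) = 55 − 65.6 + 62.37 + 41.48 = 93.25.
∂x/∂I = +0.033, so E_I = 0.033·(1890/93.25) ≈ 0.669.
E_I ∈ (0,1): normal good (necessity).

0.669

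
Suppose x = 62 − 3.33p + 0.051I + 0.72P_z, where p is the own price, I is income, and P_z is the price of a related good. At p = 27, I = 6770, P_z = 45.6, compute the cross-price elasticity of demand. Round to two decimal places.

Substituting, x = 62 − 3.33(27) + 0.051(6770) + 0.72(45.6) = 62 − 89.91 + 345.27 + 32.832 = 350.192.
∂x/∂P_z = +0.72, so E_xy = 0.72·(45.6/350.192) ≈ 0.09.
E_xy > 0: the goods are substitutes.

0.09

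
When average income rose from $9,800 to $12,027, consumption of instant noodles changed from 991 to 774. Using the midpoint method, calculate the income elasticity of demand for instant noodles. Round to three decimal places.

%ΔQ = (774 − 991)/[(991+774)/2] = -217/882.5 ≈ -0.2459.
%ΔM = (12,027 − 9,800)/[(9,800+12,027)/2] = 2227/10913.5 ≈ 0.2041.
E_I = %ΔQ/%ΔM ≈ -1.205.
E_I < 0: inferior good.

-1.205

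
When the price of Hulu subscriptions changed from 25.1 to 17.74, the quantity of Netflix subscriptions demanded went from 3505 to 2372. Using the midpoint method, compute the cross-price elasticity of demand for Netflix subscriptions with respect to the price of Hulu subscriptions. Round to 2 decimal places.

1.12

%ΔQ_x = (2372 − 3505)/[(3505+2372)/2] = -1133/2938.5 ≈ -0.3856.
%ΔP_y = (17.74 − 25.1)/[(25.1+17.74)/2] ≈ -0.3436.
E_xy = -0.3856/-0.3436 ≈ 1.12.
E_xy > 0, so Netflix subscriptions and Hulu subscriptions are substitutes.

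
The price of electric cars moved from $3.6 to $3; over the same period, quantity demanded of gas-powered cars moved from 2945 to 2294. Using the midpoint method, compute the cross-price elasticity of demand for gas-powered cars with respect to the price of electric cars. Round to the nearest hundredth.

1.37

%ΔQ_x = (2294 − 2945)/[(2945+2294)/2] = -651/2619.5 ≈ -0.2485.
%ΔP_y = (3 − 3.6)/[(3.6+3)/2] ≈ -0.1818.
E_xy = -0.2485/-0.1818 ≈ 1.37.
E_xy > 0, so gas-powered cars and electric cars are substitutes.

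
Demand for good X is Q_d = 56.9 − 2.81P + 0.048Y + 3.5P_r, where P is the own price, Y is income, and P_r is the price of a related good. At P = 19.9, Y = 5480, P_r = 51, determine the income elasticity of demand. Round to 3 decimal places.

0.594

At the given point, Q_d = 56.9 − 2.81(19.9) + 0.048(5480) + 3.5(51) = 56.9 − 55.919 + 263.04 + 178.5 = 442.521.
∂Q_d/∂Y = +0.048, so E_I = 0.048·(5480/442.521) ≈ 0.594.
E_I ∈ (0,1): normal good (necessity).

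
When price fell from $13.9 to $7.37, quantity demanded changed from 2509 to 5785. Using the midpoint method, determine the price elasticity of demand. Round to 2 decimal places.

-1.29

%Δq = (5785 − 2509)/[(2509 + 5785)/2] = 3276/4147 ≈ 0.7900.
%ΔP = (7.37 − 13.9)/[(13.9 + 7.37)/2] = -6.53/10.635 ≈ -0.6140.
Arc elasticity E = %Δq/%ΔP ≈ 0.7900/-0.6140 ≈ -1.29.
|E| > 1: demand is elastic over this range.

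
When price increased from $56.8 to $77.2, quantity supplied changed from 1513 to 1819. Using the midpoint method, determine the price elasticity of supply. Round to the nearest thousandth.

%Δq = (1819 − 1513)/[(1513 + 1819)/2] = 306/1666 ≈ 0.1837.
%ΔP = (77.2 − 56.8)/[(56.8 + 77.2)/2] = 20.4/67 ≈ 0.3045.
Arc elasticity E = %Δq/%ΔP ≈ 0.1837/0.3045 ≈ 0.603.
|E| < 1: supply is inelastic over this range.

0.603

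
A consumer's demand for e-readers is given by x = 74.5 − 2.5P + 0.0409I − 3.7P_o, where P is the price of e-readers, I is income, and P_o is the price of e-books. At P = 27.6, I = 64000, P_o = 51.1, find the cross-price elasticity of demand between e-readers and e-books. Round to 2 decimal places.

-0.08

Evaluating quantity at (P, I, P_o) gives x = 74.5 − 2.5(27.6) + 0.0409(64000) − 3.7(51.1) = 74.5 − 69 + 2617.6 − 189.07 = 2434.03.
∂x/∂P_o = −3.7, so E_xy = -3.7·(51.1/2434.03) ≈ -0.08.
E_xy < 0: the goods are complements.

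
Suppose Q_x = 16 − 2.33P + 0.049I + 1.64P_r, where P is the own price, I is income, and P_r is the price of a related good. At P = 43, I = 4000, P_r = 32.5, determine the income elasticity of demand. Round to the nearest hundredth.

1.19

Evaluating quantity at (P, I, P_r) gives Q_x = 16 − 2.33(43) + 0.049(4000) + 1.64(32.5) = 16 − 100.19 + 196 + 53.3 = 165.11.
∂Q_x/∂I = +0.049, so E_I = 0.049·(4000/165.11) ≈ 1.19.
E_I > 1: normal good (luxury).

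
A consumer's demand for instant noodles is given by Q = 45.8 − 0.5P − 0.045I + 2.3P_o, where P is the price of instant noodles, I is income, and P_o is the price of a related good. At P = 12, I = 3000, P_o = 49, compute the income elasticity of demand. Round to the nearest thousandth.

Q = 45.8 − 0.5(12) − 0.045(3000) + 2.3(49) = 45.8 − 6 − 135 + 112.7 = 17.5.
∂Q/∂I = −0.045, so E_I = -0.045·(3000/17.5) ≈ -7.714.
E_I < 0: inferior good.

-7.714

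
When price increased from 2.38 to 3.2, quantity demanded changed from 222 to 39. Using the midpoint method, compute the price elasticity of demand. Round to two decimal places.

%Δq = (39 − 222)/[(222 + 39)/2] = -183/130.5 ≈ -1.4023.
%ΔP = (3.2 − 2.38)/[(2.38 + 3.2)/2] = 0.82/2.79 ≈ 0.2939.
Arc elasticity E = %Δq/%ΔP ≈ -1.4023/0.2939 ≈ -4.77.
|E| > 1: demand is elastic over this range.

-4.77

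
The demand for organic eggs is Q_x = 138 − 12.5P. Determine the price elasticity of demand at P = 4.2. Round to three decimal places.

At P = 4.2, Q_x = 85.5.
dQ_x/dP = −12.5.
Point elasticity E = (dQ_x/dP)·(P/Q_x) = -12.5 × 4.2/85.5 ≈ -0.614.
|E| < 1, so demand is inelastic at this price.

-0.614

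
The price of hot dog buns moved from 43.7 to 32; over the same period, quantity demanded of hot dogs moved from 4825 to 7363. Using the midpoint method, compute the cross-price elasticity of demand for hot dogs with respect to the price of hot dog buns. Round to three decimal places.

%ΔQ_x = (7363 − 4825)/[(4825+7363)/2] = 2538/6094 ≈ 0.4165.
%ΔP_y = (32 − 43.7)/[(43.7+32)/2] ≈ -0.3091.
E_xy = 0.4165/-0.3091 ≈ -1.347.
E_xy < 0, so hot dogs and hot dog buns are complements.

-1.347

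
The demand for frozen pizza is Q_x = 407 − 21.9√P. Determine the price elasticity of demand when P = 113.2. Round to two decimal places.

At P = 113.2, Q_x = 173.9939.
dQ_x/dP = −21.9/(2√P) = −21.9/(2·10.6395).
Point elasticity E = (dQ_x/dP)·(P/Q_x) = -1.0292 × 113.2/173.9939 ≈ -0.67.
|E| < 1, so demand is inelastic at this price.

-0.67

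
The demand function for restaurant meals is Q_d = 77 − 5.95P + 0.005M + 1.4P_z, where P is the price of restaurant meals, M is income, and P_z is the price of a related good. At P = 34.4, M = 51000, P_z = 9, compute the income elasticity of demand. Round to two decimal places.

1.82

Substituting, Q_d = 77 − 5.95(34.4) + 0.005(51000) + 1.4(9) = 77 − 204.68 + 255 + 12.6 = 139.92.
∂Q_d/∂M = +0.005, so E_I = 0.005·(51000/139.92) ≈ 1.82.
E_I > 1: normal good (luxury).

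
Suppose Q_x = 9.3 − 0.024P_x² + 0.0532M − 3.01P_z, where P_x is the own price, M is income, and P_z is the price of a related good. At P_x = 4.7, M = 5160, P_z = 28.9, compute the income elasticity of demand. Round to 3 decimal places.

1.398

Q_x = 9.3 − 0.024(4.7)² + 0.0532(5160) − 3.01(28.9) = 9.3 − 0.5302 + 274.512 − 86.989 = 196.2928.
∂Q_x/∂M = +0.0532, so E_I = 0.0532·(5160/196.2928) ≈ 1.398.
E_I > 1: normal good (luxury).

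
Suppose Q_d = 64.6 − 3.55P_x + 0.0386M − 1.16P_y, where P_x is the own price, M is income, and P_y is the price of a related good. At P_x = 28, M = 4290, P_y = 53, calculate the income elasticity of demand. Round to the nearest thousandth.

2.389

First evaluate Q_d: 64.6 − 3.55(28) + 0.0386(4290) − 1.16(53) = 64.6 − 99.4 + 165.594 − 61.48 = 69.314.
∂Q_d/∂M = +0.0386, so E_I = 0.0386·(4290/69.314) ≈ 2.389.
E_I > 1: normal good (luxury).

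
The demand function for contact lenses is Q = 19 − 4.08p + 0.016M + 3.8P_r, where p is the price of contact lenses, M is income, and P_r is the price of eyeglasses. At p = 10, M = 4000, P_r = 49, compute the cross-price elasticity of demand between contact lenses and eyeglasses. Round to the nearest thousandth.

First evaluate Q: 19 − 4.08(10) + 0.016(4000) + 3.8(49) = 19 − 40.8 + 64 + 186.2 = 228.4.
∂Q/∂P_r = +3.8, so E_xy = 3.8·(49/228.4) ≈ 0.815.
E_xy > 0: the goods are substitutes.

0.815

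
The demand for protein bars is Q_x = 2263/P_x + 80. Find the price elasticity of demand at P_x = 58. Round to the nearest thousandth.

At P_x = 58, Q_x = 119.0172.
dQ_x/dP_x = −2263/P_x² = −0.6727.
Point elasticity E = (dQ_x/dP_x)·(P_x/Q_x) = -0.6727 × 58/119.0172 ≈ -0.328.
|E| < 1, so demand is inelastic at this price.

-0.328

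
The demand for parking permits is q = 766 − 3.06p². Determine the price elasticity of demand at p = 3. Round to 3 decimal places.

-0.075

At p = 3, q = 738.46.
dq/dp = −2·3.06·p = −18.36.
Point elasticity E = (dq/dp)·(p/q) = -18.36 × 3/738.46 ≈ -0.075.
|E| < 1, so demand is inelastic at this price.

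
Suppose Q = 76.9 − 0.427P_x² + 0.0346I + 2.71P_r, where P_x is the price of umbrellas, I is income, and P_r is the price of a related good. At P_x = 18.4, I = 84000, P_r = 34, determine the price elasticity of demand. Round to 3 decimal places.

Q = 76.9 − 0.427(18.4)² + 0.0346(84000) + 2.71(34) = 76.9 − 144.5651 + 2906.4 + 92.14 = 2930.8749.
∂Q/∂P_x = −2·0.427·P_x = -15.7136, so E_p = -15.7136·(18.4/2930.8749) ≈ -0.099.
|E_p| < 1: demand is inelastic.

-0.099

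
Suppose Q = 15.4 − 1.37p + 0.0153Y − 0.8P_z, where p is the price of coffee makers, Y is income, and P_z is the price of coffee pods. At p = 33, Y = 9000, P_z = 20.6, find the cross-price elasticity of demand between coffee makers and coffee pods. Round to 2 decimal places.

At the given point, Q = 15.4 − 1.37(33) + 0.0153(9000) − 0.8(20.6) = 15.4 − 45.21 + 137.7 − 16.48 = 91.41.
∂Q/∂P_z = −0.8, so E_xy = -0.8·(20.6/91.41) ≈ -0.18.
E_xy < 0: the goods are complements.

-0.18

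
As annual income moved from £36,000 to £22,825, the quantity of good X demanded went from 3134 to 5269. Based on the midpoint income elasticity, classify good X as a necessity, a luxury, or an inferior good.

inferior

%ΔQ = (5269 − 3134)/[(3134+5269)/2] = 2135/4201.5 ≈ 0.5082.
%ΔI = (22,825 − 36,000)/[(36,000+22,825)/2] = -13175/29412.5 ≈ -0.4479.
E_I = %ΔQ/%ΔI ≈ -1.134.
E_I < 0: inferior good.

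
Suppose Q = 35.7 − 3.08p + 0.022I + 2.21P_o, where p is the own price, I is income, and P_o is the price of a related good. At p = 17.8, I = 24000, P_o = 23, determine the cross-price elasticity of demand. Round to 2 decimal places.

0.09

Substituting, Q = 35.7 − 3.08(17.8) + 0.022(24000) + 2.21(23) = 35.7 − 54.824 + 528 + 50.83 = 559.706.
∂Q/∂P_o = +2.21, so E_xy = 2.21·(23/559.706) ≈ 0.09.
E_xy > 0: the goods are substitutes.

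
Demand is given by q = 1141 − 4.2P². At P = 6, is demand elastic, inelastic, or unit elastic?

At P = 6, q = 989.8.
dq/dP = −2·4.2·P = −50.4.
Point elasticity E = (dq/dP)·(P/q) = -50.4 × 6/989.8 ≈ -0.306.
|E| ≈ 0.306 < 1, so demand is inelastic.

inelastic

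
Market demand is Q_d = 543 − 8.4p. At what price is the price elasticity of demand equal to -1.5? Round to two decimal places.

38.79

Set −bp/(a − bp) = −1.5 ⇒ bp = 1.5(a − bp) ⇒ bp(1+1.5) = 1.5·a.
p = 1.5·543/(8.4·2.5) ≈ 38.79.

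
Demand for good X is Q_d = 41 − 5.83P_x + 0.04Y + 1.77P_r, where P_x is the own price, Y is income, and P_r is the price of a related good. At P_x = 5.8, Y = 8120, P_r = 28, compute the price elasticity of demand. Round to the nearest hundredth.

Substituting, Q_d = 41 − 5.83(5.8) + 0.04(8120) + 1.77(28) = 41 − 33.814 + 324.8 + 49.56 = 381.546.
∂Q_d/∂P_x = −5.83, so E_p = (−5.83)·(5.8/381.546) ≈ -0.09.
|E_p| < 1: demand is inelastic.

-0.09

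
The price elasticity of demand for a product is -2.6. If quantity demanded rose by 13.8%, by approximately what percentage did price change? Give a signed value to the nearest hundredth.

%ΔQ ≈ E × %ΔP ⇒ %ΔP = %ΔQ / E = (13.8%)/(-2.6) ≈ -5.31%.

-5.31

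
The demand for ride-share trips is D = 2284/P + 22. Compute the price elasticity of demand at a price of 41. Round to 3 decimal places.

At P = 41, D = 77.7073.
dD/dP = −2284/P² = −1.3587.
Point elasticity E = (dD/dP)·(P/D) = -1.3587 × 41/77.7073 ≈ -0.717.
|E| < 1, so demand is inelastic at this price.

-0.717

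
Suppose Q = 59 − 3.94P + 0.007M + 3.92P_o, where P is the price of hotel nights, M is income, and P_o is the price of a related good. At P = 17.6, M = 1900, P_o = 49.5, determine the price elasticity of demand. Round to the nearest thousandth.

Evaluating quantity at (P, M, P_o) gives Q = 59 − 3.94(17.6) + 0.007(1900) + 3.92(49.5) = 59 − 69.344 + 13.3 + 194.04 = 196.996.
∂Q/∂P = −3.94, so E_p = (−3.94)·(17.6/196.996) ≈ -0.352.
|E_p| < 1: demand is inelastic.

-0.352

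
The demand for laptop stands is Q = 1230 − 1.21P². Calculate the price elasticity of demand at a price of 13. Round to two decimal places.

-0.40

At P = 13, Q = 1025.51.
dQ/dP = −2·1.21·P = −31.46.
Point elasticity E = (dQ/dP)·(P/Q) = -31.46 × 13/1025.51 ≈ -0.40.
|E| < 1, so demand is inelastic at this price.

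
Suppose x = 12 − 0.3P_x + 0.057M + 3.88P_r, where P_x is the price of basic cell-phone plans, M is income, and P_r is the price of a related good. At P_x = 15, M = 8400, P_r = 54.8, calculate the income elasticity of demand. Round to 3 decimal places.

x = 12 − 0.3(15) + 0.057(8400) + 3.88(54.8) = 12 − 4.5 + 478.8 + 212.624 = 698.924.
∂x/∂M = +0.057, so E_I = 0.057·(8400/698.924) ≈ 0.685.
E_I ∈ (0,1): normal good (necessity).

0.685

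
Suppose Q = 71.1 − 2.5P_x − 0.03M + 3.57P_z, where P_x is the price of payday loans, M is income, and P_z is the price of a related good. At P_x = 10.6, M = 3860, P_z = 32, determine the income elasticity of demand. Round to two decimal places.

-2.69

Q = 71.1 − 2.5(10.6) − 0.03(3860) + 3.57(32) = 71.1 − 26.5 − 115.8 + 114.24 = 43.04.
∂Q/∂M = −0.03, so E_I = -0.03·(3860/43.04) ≈ -2.69.
E_I < 0: inferior good.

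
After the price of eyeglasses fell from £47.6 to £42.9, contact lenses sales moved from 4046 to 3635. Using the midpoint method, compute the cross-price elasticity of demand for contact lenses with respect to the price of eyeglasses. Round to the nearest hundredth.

%ΔQ_x = (3635 − 4046)/[(4046+3635)/2] = -411/3840.5 ≈ -0.1070.
%ΔP_y = (42.9 − 47.6)/[(47.6+42.9)/2] ≈ -0.1039.
E_xy = -0.1070/-0.1039 ≈ 1.03.
E_xy > 0, so contact lenses and eyeglasses are substitutes.

1.03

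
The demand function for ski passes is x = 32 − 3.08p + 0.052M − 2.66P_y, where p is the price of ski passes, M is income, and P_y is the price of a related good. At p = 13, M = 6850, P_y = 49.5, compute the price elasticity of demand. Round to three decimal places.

At the given point, x = 32 − 3.08(13) + 0.052(6850) − 2.66(49.5) = 32 − 40.04 + 356.2 − 131.67 = 216.49.
∂x/∂p = −3.08, so E_p = (−3.08)·(13/216.49) ≈ -0.185.
|E_p| < 1: demand is inelastic.

-0.185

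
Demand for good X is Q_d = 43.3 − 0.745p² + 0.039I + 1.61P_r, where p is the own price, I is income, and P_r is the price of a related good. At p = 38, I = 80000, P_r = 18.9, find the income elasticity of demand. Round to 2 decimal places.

1.47

Q_d = 43.3 − 0.745(38)² + 0.039(80000) + 1.61(18.9) = 43.3 − 1075.78 + 3120 + 30.429 = 2117.949.
∂Q_d/∂I = +0.039, so E_I = 0.039·(80000/2117.949) ≈ 1.47.
E_I > 1: normal good (luxury).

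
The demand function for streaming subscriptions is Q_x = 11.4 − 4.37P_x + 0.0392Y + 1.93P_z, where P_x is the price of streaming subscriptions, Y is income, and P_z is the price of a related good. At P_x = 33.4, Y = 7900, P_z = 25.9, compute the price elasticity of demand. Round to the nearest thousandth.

At the given point, Q_x = 11.4 − 4.37(33.4) + 0.0392(7900) + 1.93(25.9) = 11.4 − 145.958 + 309.68 + 49.987 = 225.109.
∂Q_x/∂P_x = −4.37, so E_p = (−4.37)·(33.4/225.109) ≈ -0.648.
|E_p| < 1: demand is inelastic.

-0.648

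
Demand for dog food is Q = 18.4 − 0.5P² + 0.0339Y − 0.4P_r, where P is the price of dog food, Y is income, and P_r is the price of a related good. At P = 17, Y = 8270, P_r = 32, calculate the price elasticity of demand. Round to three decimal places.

At the given point, Q = 18.4 − 0.5(17)² + 0.0339(8270) − 0.4(32) = 18.4 − 144.5 + 280.353 − 12.8 = 141.453.
∂Q/∂P = −2·0.5·P = -17, so E_p = -17·(17/141.453) ≈ -2.043.
|E_p| > 1: demand is elastic.

-2.043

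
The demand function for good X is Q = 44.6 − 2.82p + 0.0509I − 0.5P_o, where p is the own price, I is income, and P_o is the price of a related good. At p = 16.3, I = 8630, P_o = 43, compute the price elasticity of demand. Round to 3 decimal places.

First evaluate Q: 44.6 − 2.82(16.3) + 0.0509(8630) − 0.5(43) = 44.6 − 45.966 + 439.267 − 21.5 = 416.401.
∂Q/∂p = −2.82, so E_p = (−2.82)·(16.3/416.401) ≈ -0.110.
|E_p| < 1: demand is inelastic.

-0.110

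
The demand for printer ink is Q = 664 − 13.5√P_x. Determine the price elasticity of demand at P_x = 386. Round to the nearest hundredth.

-0.33

At P_x = 386, Q = 398.7671.
dQ/dP_x = −13.5/(2√P_x) = −13.5/(2·19.6469).
Point elasticity E = (dQ/dP_x)·(P_x/Q) = -0.3436 × 386/398.7671 ≈ -0.33.
|E| < 1, so demand is inelastic at this price.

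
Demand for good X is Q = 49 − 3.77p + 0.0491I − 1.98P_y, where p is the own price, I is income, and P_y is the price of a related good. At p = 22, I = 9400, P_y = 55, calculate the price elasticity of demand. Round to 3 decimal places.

-0.260

First evaluate Q: 49 − 3.77(22) + 0.0491(9400) − 1.98(55) = 49 − 82.94 + 461.54 − 108.9 = 318.7.
∂Q/∂p = −3.77, so E_p = (−3.77)·(22/318.7) ≈ -0.260.
|E_p| < 1: demand is inelastic.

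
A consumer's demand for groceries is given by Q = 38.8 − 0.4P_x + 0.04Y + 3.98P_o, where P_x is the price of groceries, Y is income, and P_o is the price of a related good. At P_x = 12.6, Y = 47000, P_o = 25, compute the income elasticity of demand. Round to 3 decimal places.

0.934

Q = 38.8 − 0.4(12.6) + 0.04(47000) + 3.98(25) = 38.8 − 5.04 + 1880 + 99.5 = 2013.26.
∂Q/∂Y = +0.04, so E_I = 0.04·(47000/2013.26) ≈ 0.934.
E_I ∈ (0,1): normal good (necessity).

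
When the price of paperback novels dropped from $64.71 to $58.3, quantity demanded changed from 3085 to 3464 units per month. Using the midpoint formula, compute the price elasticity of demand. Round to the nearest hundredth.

%ΔQ = (3464 − 3085)/[(3085 + 3464)/2] = 379/3274.5 ≈ 0.1157.
%Δp = (58.3 − 64.71)/[(64.71 + 58.3)/2] = -6.41/61.505 ≈ -0.1042.
Arc elasticity E = %ΔQ/%Δp ≈ 0.1157/-0.1042 ≈ -1.11.
|E| > 1: demand is elastic over this range.

-1.11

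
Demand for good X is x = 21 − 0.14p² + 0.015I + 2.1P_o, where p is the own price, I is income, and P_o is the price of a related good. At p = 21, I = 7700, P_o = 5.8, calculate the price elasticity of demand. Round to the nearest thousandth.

Evaluating quantity at (p, I, P_o) gives x = 21 − 0.14(21)² + 0.015(7700) + 2.1(5.8) = 21 − 61.74 + 115.5 + 12.18 = 86.94.
∂x/∂p = −2·0.14·p = -5.88, so E_p = -5.88·(21/86.94) ≈ -1.420.
|E_p| > 1: demand is elastic.

-1.420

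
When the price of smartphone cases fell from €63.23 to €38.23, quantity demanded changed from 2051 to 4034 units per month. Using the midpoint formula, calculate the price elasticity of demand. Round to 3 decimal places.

%ΔQ = (4034 − 2051)/[(2051 + 4034)/2] = 1983/3042.5 ≈ 0.6518.
%ΔP = (38.23 − 63.23)/[(63.23 + 38.23)/2] = -25/50.73 ≈ -0.4928.
Arc elasticity E = %ΔQ/%ΔP ≈ 0.6518/-0.4928 ≈ -1.323.
|E| > 1: demand is elastic over this range.

-1.323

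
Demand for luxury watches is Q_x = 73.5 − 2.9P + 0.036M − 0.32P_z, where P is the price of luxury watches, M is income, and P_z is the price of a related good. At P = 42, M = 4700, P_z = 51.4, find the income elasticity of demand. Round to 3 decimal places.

At the given point, Q_x = 73.5 − 2.9(42) + 0.036(4700) − 0.32(51.4) = 73.5 − 121.8 + 169.2 − 16.448 = 104.452.
∂Q_x/∂M = +0.036, so E_I = 0.036·(4700/104.452) ≈ 1.620.
E_I > 1: normal good (luxury).

1.620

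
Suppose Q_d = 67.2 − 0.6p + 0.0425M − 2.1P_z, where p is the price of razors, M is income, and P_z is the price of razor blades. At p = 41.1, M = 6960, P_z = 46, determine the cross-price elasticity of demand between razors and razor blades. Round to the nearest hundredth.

Q_d = 67.2 − 0.6(41.1) + 0.0425(6960) − 2.1(46) = 67.2 − 24.66 + 295.8 − 96.6 = 241.74.
∂Q_d/∂P_z = −2.1, so E_xy = -2.1·(46/241.74) ≈ -0.40.
E_xy < 0: the goods are complements.

-0.40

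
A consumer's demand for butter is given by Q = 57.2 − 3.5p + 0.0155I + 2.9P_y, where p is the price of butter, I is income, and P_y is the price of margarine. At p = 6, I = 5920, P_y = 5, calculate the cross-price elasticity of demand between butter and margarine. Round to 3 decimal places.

0.102

Substituting, Q = 57.2 − 3.5(6) + 0.0155(5920) + 2.9(5) = 57.2 − 21 + 91.76 + 14.5 = 142.46.
∂Q/∂P_y = +2.9, so E_xy = 2.9·(5/142.46) ≈ 0.102.
E_xy > 0: the goods are substitutes.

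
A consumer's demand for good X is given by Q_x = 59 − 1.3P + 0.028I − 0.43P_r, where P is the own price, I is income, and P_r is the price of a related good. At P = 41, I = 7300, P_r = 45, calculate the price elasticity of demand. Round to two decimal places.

-0.28

First evaluate Q_x: 59 − 1.3(41) + 0.028(7300) − 0.43(45) = 59 − 53.3 + 204.4 − 19.35 = 190.75.
∂Q_x/∂P = −1.3, so E_p = (−1.3)·(41/190.75) ≈ -0.28.
|E_p| < 1: demand is inelastic.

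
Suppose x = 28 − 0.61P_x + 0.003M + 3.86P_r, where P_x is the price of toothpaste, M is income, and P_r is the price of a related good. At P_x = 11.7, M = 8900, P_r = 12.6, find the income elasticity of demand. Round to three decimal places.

0.278

Substituting, x = 28 − 0.61(11.7) + 0.003(8900) + 3.86(12.6) = 28 − 7.137 + 26.7 + 48.636 = 96.199.
∂x/∂M = +0.003, so E_I = 0.003·(8900/96.199) ≈ 0.278.
E_I ∈ (0,1): normal good (necessity).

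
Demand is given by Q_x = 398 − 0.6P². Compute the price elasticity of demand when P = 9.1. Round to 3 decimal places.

-0.285

At P = 9.1, Q_x = 348.314.
dQ_x/dP = −2·0.6·P = −10.92.
Point elasticity E = (dQ_x/dP)·(P/Q_x) = -10.92 × 9.1/348.314 ≈ -0.285.
|E| < 1, so demand is inelastic at this price.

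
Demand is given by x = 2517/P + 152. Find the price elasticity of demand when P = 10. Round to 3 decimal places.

-0.623

At P = 10, x = 403.7.
dx/dP = −2517/P² = −25.17.
Point elasticity E = (dx/dP)·(P/x) = -25.17 × 10/403.7 ≈ -0.623.
|E| < 1, so demand is inelastic at this price.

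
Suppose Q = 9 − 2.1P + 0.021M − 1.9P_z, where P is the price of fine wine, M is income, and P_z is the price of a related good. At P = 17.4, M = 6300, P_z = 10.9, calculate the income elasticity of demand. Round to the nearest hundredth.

First evaluate Q: 9 − 2.1(17.4) + 0.021(6300) − 1.9(10.9) = 9 − 36.54 + 132.3 − 20.71 = 84.05.
∂Q/∂M = +0.021, so E_I = 0.021·(6300/84.05) ≈ 1.57.
E_I > 1: normal good (luxury).

1.57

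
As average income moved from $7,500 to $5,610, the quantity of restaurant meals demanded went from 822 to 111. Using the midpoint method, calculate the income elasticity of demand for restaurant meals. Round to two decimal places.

5.29

%ΔQ = (111 − 822)/[(822+111)/2] = -711/466.5 ≈ -1.5241.
%ΔM = (5,610 − 7,500)/[(7,500+5,610)/2] = -1890/6555 ≈ -0.2883.
E_I = %ΔQ/%ΔM ≈ 5.29.
E_I > 1: normal good (luxury).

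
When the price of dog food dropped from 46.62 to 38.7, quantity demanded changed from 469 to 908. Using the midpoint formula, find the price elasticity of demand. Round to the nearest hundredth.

-3.43

%Δq = (908 − 469)/[(469 + 908)/2] = 439/688.5 ≈ 0.6376.
%Δp = (38.7 − 46.62)/[(46.62 + 38.7)/2] = -7.92/42.66 ≈ -0.1857.
Arc elasticity E = %Δq/%Δp ≈ 0.6376/-0.1857 ≈ -3.43.
|E| > 1: demand is elastic over this range.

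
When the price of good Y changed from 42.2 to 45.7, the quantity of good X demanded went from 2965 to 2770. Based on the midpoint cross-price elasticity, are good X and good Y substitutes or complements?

complements

%ΔQ_x = (2770 − 2965)/[(2965+2770)/2] = -195/2867.5 ≈ -0.0680.
%ΔP_y = (45.7 − 42.2)/[(42.2+45.7)/2] ≈ 0.0796.
E_xy = -0.0680/0.0796 ≈ -0.854.
E_xy < 0, so the goods are complements.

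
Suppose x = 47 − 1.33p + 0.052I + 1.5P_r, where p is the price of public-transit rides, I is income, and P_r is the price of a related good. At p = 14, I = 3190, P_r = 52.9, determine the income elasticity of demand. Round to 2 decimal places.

0.61

x = 47 − 1.33(14) + 0.052(3190) + 1.5(52.9) = 47 − 18.62 + 165.88 + 79.35 = 273.61.
∂x/∂I = +0.052, so E_I = 0.052·(3190/273.61) ≈ 0.61.
E_I ∈ (0,1): normal good (necessity).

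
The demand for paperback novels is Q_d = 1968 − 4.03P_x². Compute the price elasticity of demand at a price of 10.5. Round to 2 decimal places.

-0.58

At P_x = 10.5, Q_d = 1523.6925.
dQ_d/dP_x = −2·4.03·P_x = −84.63.
Point elasticity E = (dQ_d/dP_x)·(P_x/Q_d) = -84.63 × 10.5/1523.6925 ≈ -0.58.
|E| < 1, so demand is inelastic at this price.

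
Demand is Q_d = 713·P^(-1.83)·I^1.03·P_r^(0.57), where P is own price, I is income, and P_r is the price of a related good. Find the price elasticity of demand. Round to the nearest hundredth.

For a Cobb–Douglas (constant-elasticity) form Q_d = A·P^α·…, the elasticity with respect to P equals the exponent α at every point.
Here the exponent on P is -1.83, so the price elasticity of demand is -1.83.

-1.83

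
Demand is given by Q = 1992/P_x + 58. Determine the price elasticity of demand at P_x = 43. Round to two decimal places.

-0.44

At P_x = 43, Q = 104.3256.
dQ/dP_x = −1992/P_x² = −1.0773.
Point elasticity E = (dQ/dP_x)·(P_x/Q) = -1.0773 × 43/104.3256 ≈ -0.44.
|E| < 1, so demand is inelastic at this price.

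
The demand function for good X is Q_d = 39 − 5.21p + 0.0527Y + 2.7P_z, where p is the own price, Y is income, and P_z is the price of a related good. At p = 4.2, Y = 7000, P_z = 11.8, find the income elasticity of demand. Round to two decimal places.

Q_d = 39 − 5.21(4.2) + 0.0527(7000) + 2.7(11.8) = 39 − 21.882 + 368.9 + 31.86 = 417.878.
∂Q_d/∂Y = +0.0527, so E_I = 0.0527·(7000/417.878) ≈ 0.88.
E_I ∈ (0,1): normal good (necessity).

0.88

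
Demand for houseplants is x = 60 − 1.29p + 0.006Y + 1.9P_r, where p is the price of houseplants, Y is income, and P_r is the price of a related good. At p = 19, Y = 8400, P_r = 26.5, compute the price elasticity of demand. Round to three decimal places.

Substituting, x = 60 − 1.29(19) + 0.006(8400) + 1.9(26.5) = 60 − 24.51 + 50.4 + 50.35 = 136.24.
∂x/∂p = −1.29, so E_p = (−1.29)·(19/136.24) ≈ -0.180.
|E_p| < 1: demand is inelastic.

-0.180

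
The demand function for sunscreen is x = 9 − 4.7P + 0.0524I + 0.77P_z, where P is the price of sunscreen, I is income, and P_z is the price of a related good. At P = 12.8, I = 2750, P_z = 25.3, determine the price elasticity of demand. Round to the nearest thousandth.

-0.535

Evaluating quantity at (P, I, P_z) gives x = 9 − 4.7(12.8) + 0.0524(2750) + 0.77(25.3) = 9 − 60.16 + 144.1 + 19.481 = 112.421.
∂x/∂P = −4.7, so E_p = (−4.7)·(12.8/112.421) ≈ -0.535.
|E_p| < 1: demand is inelastic.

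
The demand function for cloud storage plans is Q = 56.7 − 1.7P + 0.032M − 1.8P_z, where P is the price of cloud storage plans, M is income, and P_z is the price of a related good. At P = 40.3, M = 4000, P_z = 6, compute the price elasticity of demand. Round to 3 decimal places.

Evaluating quantity at (P, M, P_z) gives Q = 56.7 − 1.7(40.3) + 0.032(4000) − 1.8(6) = 56.7 − 68.51 + 128 − 10.8 = 105.39.
∂Q/∂P = −1.7, so E_p = (−1.7)·(40.3/105.39) ≈ -0.650.
|E_p| < 1: demand is inelastic.

-0.650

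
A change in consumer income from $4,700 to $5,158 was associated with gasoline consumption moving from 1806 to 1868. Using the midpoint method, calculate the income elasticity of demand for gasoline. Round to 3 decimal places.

%ΔQ = (1868 − 1806)/[(1806+1868)/2] = 62/1837 ≈ 0.0338.
%ΔI = (5,158 − 4,700)/[(4,700+5,158)/2] = 458/4929 ≈ 0.0929.
E_I = %ΔQ/%ΔI ≈ 0.363.
E_I ∈ (0,1): normal good (necessity).

0.363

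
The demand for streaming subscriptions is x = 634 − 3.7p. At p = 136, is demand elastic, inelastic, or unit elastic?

At p = 136, x = 130.8.
dx/dp = −3.7.
Point elasticity E = (dx/dp)·(p/x) = -3.7 × 136/130.8 ≈ -3.847.
|E| ≈ 3.847 > 1, so demand is elastic.

elastic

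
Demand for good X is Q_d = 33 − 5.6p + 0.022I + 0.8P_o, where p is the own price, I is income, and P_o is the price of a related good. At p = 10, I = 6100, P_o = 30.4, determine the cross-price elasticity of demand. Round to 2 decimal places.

0.18

Q_d = 33 − 5.6(10) + 0.022(6100) + 0.8(30.4) = 33 − 56 + 134.2 + 24.32 = 135.52.
∂Q_d/∂P_o = +0.8, so E_xy = 0.8·(30.4/135.52) ≈ 0.18.
E_xy > 0: the goods are substitutes.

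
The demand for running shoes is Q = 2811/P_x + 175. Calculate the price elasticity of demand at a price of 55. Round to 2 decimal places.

At P_x = 55, Q = 226.1091.
dQ/dP_x = −2811/P_x² = −0.9293.
Point elasticity E = (dQ/dP_x)·(P_x/Q) = -0.9293 × 55/226.1091 ≈ -0.23.
|E| < 1, so demand is inelastic at this price.

-0.23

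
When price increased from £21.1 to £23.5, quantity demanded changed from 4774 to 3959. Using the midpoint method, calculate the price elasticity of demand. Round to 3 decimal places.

%Δq = (3959 − 4774)/[(4774 + 3959)/2] = -815/4366.5 ≈ -0.1866.
%Δp = (23.5 − 21.1)/[(21.1 + 23.5)/2] = 2.4/22.3 ≈ 0.1076.
Arc elasticity E = %Δq/%Δp ≈ -0.1866/0.1076 ≈ -1.734.
|E| > 1: demand is elastic over this range.

-1.734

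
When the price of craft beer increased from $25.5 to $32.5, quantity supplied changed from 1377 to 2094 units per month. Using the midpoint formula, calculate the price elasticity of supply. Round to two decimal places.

1.71

%ΔQ = (2094 − 1377)/[(1377 + 2094)/2] = 717/1735.5 ≈ 0.4131.
%Δp = (32.5 − 25.5)/[(25.5 + 32.5)/2] = 7/29 ≈ 0.2414.
Arc elasticity E = %ΔQ/%Δp ≈ 0.4131/0.2414 ≈ 1.71.
|E| > 1: supply is elastic over this range.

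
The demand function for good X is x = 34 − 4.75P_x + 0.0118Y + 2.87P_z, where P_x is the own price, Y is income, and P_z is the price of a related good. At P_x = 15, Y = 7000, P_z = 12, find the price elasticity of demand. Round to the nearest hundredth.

-0.89

Evaluating quantity at (P_x, Y, P_z) gives x = 34 − 4.75(15) + 0.0118(7000) + 2.87(12) = 34 − 71.25 + 82.6 + 34.44 = 79.79.
∂x/∂P_x = −4.75, so E_p = (−4.75)·(15/79.79) ≈ -0.89.
|E_p| < 1: demand is inelastic.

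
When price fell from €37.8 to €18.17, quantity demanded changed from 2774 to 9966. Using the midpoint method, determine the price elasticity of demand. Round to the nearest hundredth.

%ΔQ = (9966 − 2774)/[(2774 + 9966)/2] = 7192/6370 ≈ 1.1290.
%ΔP = (18.17 − 37.8)/[(37.8 + 18.17)/2] = -19.63/27.985 ≈ -0.7014.
Arc elasticity E = %ΔQ/%ΔP ≈ 1.1290/-0.7014 ≈ -1.61.
|E| > 1: demand is elastic over this range.

-1.61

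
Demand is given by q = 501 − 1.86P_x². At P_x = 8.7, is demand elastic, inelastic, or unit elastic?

At P_x = 8.7, q = 360.2166.
dq/dP_x = −2·1.86·P_x = −32.364.
Point elasticity E = (dq/dP_x)·(P_x/q) = -32.364 × 8.7/360.2166 ≈ -0.782.
|E| ≈ 0.782 < 1, so demand is inelastic.

inelastic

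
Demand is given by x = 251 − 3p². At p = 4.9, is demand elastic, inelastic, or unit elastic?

At p = 4.9, x = 178.97.
dx/dp = −2·3·p = −29.4.
Point elasticity E = (dx/dp)·(p/x) = -29.4 × 4.9/178.97 ≈ -0.805.
|E| ≈ 0.805 < 1, so demand is inelastic.

inelastic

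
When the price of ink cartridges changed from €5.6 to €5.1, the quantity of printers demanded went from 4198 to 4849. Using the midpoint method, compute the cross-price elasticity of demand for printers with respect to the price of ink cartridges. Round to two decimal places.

%ΔQ_x = (4849 − 4198)/[(4198+4849)/2] = 651/4523.5 ≈ 0.1439.
%ΔP_y = (5.1 − 5.6)/[(5.6+5.1)/2] ≈ -0.0935.
E_xy = 0.1439/-0.0935 ≈ -1.54.
E_xy < 0, so printers and ink cartridges are complements.

-1.54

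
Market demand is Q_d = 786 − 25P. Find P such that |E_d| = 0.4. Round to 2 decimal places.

8.98

Set −bP/(a − bP) = −0.4 ⇒ bP = 0.4(a − bP) ⇒ bP(1+0.4) = 0.4·a.
P = 0.4·786/(25·1.4) ≈ 8.98.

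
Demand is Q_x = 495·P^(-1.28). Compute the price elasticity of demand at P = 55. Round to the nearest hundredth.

For a Cobb–Douglas (constant-elasticity) form Q_x = A·P^α·…, the elasticity with respect to P equals the exponent α at every point.
Here the exponent on P is -1.28, so the price elasticity of demand is -1.28.

-1.28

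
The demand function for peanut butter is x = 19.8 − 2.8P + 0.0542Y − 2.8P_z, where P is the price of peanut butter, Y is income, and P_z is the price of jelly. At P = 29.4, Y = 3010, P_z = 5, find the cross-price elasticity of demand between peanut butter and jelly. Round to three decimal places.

-0.162

Evaluating quantity at (P, Y, P_z) gives x = 19.8 − 2.8(29.4) + 0.0542(3010) − 2.8(5) = 19.8 − 82.32 + 163.142 − 14 = 86.622.
∂x/∂P_z = −2.8, so E_xy = -2.8·(5/86.622) ≈ -0.162.
E_xy < 0: the goods are complements.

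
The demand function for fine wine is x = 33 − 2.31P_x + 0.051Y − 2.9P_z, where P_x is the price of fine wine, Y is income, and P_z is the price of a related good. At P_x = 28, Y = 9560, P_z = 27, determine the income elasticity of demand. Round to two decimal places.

First evaluate x: 33 − 2.31(28) + 0.051(9560) − 2.9(27) = 33 − 64.68 + 487.56 − 78.3 = 377.58.
∂x/∂Y = +0.051, so E_I = 0.051·(9560/377.58) ≈ 1.29.
E_I > 1: normal good (luxury).

1.29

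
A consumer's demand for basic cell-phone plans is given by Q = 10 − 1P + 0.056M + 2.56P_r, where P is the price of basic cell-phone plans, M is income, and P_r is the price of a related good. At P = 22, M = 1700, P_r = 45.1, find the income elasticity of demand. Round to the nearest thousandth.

At the given point, Q = 10 − 1(22) + 0.056(1700) + 2.56(45.1) = 10 − 22 + 95.2 + 115.456 = 198.656.
∂Q/∂M = +0.056, so E_I = 0.056·(1700/198.656) ≈ 0.479.
E_I ∈ (0,1): normal good (necessity).

0.479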